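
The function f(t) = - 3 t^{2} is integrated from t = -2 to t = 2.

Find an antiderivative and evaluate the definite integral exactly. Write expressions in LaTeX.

Whatever form F(t) takes, F'(t) = f(t) is non-negotiable.
F(t) = - t^{3} is an antiderivative of f.
Check: d/dt[- t^{3}] = - 3 t^{2} = f(t).
F(2) = -8; F(-2) = 8.
Integral = F(2) - F(-2) = -16.

Antiderivative: F(t) = - t^{3}; value = -16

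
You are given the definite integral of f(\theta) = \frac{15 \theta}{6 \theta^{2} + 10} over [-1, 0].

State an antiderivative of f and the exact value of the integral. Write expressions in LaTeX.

Antiderivative: F(\theta) = \frac{5 \log{\left(3 \theta^{2} + 5 \right)}}{4}; value = - \frac{5 \log{\left(8 \right)}}{4} + \frac{5 \log{\left(5 \right)}}{4}

The substitution u = 3 \theta^{2} + 5 works: f is exactly (dF/du)*(du/d\theta) for that inner function.
F(\theta) = \frac{5 \log{\left(3 \theta^{2} + 5 \right)}}{4} is an antiderivative of f.
Check: d/d\theta[\frac{5 \log{\left(3 \theta^{2} + 5 \right)}}{4}] = \frac{15 \theta}{6 \theta^{2} + 10} = f(\theta).
F(0) = \frac{5 \log{\left(5 \right)}}{4}; F(-1) = \frac{5 \log{\left(8 \right)}}{4}.
Integral = F(0) - F(-1) = - \frac{5 \log{\left(8 \right)}}{4} + \frac{5 \log{\left(5 \right)}}{4}.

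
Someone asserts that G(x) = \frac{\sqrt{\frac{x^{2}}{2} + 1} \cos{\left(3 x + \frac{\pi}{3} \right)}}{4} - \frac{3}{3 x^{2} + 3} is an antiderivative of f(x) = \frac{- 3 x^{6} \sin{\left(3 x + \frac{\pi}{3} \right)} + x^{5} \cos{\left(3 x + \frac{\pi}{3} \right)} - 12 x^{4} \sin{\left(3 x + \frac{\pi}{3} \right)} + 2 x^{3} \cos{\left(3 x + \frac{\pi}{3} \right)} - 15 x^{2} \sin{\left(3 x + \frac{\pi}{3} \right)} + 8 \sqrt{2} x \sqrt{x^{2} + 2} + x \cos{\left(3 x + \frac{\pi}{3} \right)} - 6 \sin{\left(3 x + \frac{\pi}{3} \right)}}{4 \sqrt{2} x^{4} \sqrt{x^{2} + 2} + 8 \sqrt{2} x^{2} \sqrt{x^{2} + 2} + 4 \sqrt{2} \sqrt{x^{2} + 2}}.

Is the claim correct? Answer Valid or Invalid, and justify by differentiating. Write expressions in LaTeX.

d/dx[G] = \frac{- 3 x^{6} \sin{\left(3 x + \frac{\pi}{3} \right)} + x^{5} \cos{\left(3 x + \frac{\pi}{3} \right)} - 12 x^{4} \sin{\left(3 x + \frac{\pi}{3} \right)} + 2 x^{3} \cos{\left(3 x + \frac{\pi}{3} \right)} - 15 x^{2} \sin{\left(3 x + \frac{\pi}{3} \right)} + 8 \sqrt{2} x \sqrt{x^{2} + 2} + x \cos{\left(3 x + \frac{\pi}{3} \right)} - 6 \sin{\left(3 x + \frac{\pi}{3} \right)}}{4 \sqrt{2} x^{4} \sqrt{x^{2} + 2} + 8 \sqrt{2} x^{2} \sqrt{x^{2} + 2} + 4 \sqrt{2} \sqrt{x^{2} + 2}}
This equals f(x) exactly, so the claim holds.

Valid - differentiating G returns exactly f.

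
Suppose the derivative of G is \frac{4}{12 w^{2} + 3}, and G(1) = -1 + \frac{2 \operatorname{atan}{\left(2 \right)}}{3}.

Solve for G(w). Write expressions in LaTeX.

G(w) = \frac{2 \operatorname{atan}{\left(2 w \right)}}{3} - 1

A candidate passes only if d/dw[G] lands on the given G'(w) exactly.
A general antiderivative is \frac{2 \operatorname{atan}{\left(2 w \right)}}{3} + C.
The condition gives C = -1 + \frac{2 \operatorname{atan}{\left(2 \right)}}{3} - (\frac{2 \operatorname{atan}{\left(2 \right)}}{3}) = -1.
So G(w) = \frac{2 \operatorname{atan}{\left(2 w \right)}}{3} - 1.
Check: d/dw[\frac{2 \operatorname{atan}{\left(2 w \right)}}{3} - 1] = \frac{4}{12 w^{2} + 3} = G'(w).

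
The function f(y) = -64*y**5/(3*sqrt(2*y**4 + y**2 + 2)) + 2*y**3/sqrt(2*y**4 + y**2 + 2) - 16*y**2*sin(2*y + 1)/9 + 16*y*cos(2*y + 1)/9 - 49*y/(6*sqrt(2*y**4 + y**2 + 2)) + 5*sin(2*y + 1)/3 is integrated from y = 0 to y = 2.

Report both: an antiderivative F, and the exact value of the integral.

Antiderivative: F(y) = (16*y**2 - 15)*(-3*sqrt(2*y**4 + y**2 + 2) + cos(2*y + 1))/18; value = -49*sqrt(38)/6 - 5*sqrt(2)/2 + 5*cos(1)/6 + 49*cos(5)/18

f has the shape u'v + uv' for u = 4*y**2/3 - 5/4 and v = -2*sqrt(2*y**4 + y**2 + 2) + 2*cos(2*y + 1)/3 — it is the derivative of the product u*v.
F(y) = (16*y**2 - 15)*(-3*sqrt(2*y**4 + y**2 + 2) + cos(2*y + 1))/18 is an antiderivative of f.
Check: d/dy[(16*y**2 - 15)*(-3*sqrt(2*y**4 + y**2 + 2) + cos(2*y + 1))/18] = (-384*y**5 + 36*y**3 - 32*y**2*sqrt(2*y**4 + y**2 + 2)*sin(2*y + 1) + 32*y*sqrt(2*y**4 + y**2 + 2)*cos(2*y + 1) - 147*y + 30*sqrt(2*y**4 + y**2 + 2)*sin(2*y + 1))/(18*sqrt(2*y**4 + y**2 + 2)), which equals f(y).
F(2) = -49*sqrt(38)/6 + 49*cos(5)/18; F(0) = -5*cos(1)/6 + 5*sqrt(2)/2.
Integral = F(2) - F(0) = -49*sqrt(38)/6 - 5*sqrt(2)/2 + 5*cos(1)/6 + 49*cos(5)/18.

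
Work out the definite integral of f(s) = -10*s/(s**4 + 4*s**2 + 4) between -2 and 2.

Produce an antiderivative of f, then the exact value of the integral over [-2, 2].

The substitution u = s**2 + 2 works: f is exactly (dF/du)*(du/ds) for that inner function.
F(s) = 5/(s**2 + 2) is an antiderivative of f.
Check: d/ds[5/(s**2 + 2)] = -10*s/(s**4 + 4*s**2 + 4) = f(s).
F(2) = 5/6; F(-2) = 5/6.
Integral = F(2) - F(-2) = 0.

Antiderivative: F(s) = 5/(s**2 + 2); value = 0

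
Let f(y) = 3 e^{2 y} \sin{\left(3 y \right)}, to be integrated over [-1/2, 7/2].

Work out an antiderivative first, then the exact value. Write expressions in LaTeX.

Antiderivative: F(y) = \frac{3 \left(2 \sin{\left(3 y \right)} - 3 \cos{\left(3 y \right)}\right) e^{2 y}}{13}; value = \frac{6 e^{7} \sin{\left(\frac{21}{2} \right)}}{13} + \frac{9 \cos{\left(\frac{3}{2} \right)}}{13 e} + \frac{6 \sin{\left(\frac{3}{2} \right)}}{13 e} - \frac{9 e^{7} \cos{\left(\frac{21}{2} \right)}}{13}

Check any antiderivative F(y) by computing F'(y) and comparing it with f(y).
F(y) = \frac{3 \left(2 \sin{\left(3 y \right)} - 3 \cos{\left(3 y \right)}\right) e^{2 y}}{13} is an antiderivative of f.
Check: d/dy[\frac{3 \left(2 \sin{\left(3 y \right)} - 3 \cos{\left(3 y \right)}\right) e^{2 y}}{13}] = 3 e^{2 y} \sin{\left(3 y \right)} = f(y).
F(7/2) = \frac{6 e^{7} \sin{\left(\frac{21}{2} \right)}}{13} - \frac{9 e^{7} \cos{\left(\frac{21}{2} \right)}}{13}; F(-1/2) = - \frac{6 \sin{\left(\frac{3}{2} \right)}}{13 e} - \frac{9 \cos{\left(\frac{3}{2} \right)}}{13 e}.
Integral = F(7/2) - F(-1/2) = \frac{6 e^{7} \sin{\left(\frac{21}{2} \right)}}{13} + \frac{9 \cos{\left(\frac{3}{2} \right)}}{13 e} + \frac{6 \sin{\left(\frac{3}{2} \right)}}{13 e} - \frac{9 e^{7} \cos{\left(\frac{21}{2} \right)}}{13}.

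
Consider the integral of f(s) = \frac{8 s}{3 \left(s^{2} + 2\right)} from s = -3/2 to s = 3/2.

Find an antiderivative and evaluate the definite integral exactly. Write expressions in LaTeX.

The substitution u = \frac{3 s^{2}}{2} + 3 works: f is exactly (dF/du)*(du/ds) for that inner function.
F(s) = \frac{4 \log{\left(\frac{3 s^{2}}{2} + 3 \right)}}{3} is an antiderivative of f.
Check: d/ds[\frac{4 \log{\left(\frac{3 s^{2}}{2} + 3 \right)}}{3}] = \frac{8 s}{3 s^{2} + 6}, which equals f(s).
F(3/2) = \frac{4 \log{\left(\frac{51}{8} \right)}}{3}; F(-3/2) = \frac{4 \log{\left(\frac{51}{8} \right)}}{3}.
Integral = F(3/2) - F(-3/2) = 0.

Antiderivative: F(s) = \frac{4 \log{\left(\frac{3 s^{2}}{2} + 3 \right)}}{3}; value = 0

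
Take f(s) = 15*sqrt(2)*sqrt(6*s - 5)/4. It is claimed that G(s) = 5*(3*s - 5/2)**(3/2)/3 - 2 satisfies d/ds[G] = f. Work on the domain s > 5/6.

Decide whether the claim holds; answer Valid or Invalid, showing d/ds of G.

d/ds[G] = 15*sqrt(2)*sqrt(6*s - 5)/4
This equals f(s) exactly, so the claim holds.

Valid. The derivative of G reproduces f.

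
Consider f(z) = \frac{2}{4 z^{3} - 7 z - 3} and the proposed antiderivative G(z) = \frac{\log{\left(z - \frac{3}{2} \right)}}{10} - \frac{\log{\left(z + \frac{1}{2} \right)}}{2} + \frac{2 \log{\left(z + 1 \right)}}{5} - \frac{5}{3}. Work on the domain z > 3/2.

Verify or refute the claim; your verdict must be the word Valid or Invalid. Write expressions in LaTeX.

Valid - the claim checks out under differentiation.

d/dz[G] = \frac{2}{4 z^{3} - 7 z - 3}
This equals f(z) exactly, so the claim holds.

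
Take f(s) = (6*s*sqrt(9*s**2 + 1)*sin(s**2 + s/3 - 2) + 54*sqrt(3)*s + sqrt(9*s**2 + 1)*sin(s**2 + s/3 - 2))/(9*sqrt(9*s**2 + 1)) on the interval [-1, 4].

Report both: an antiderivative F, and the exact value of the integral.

Antiderivative: F(s) = sqrt(3)*(6*sqrt(9*s**2 + 1) - sqrt(3)*cos(s**2 + s/3 - 2))/9; value = -2*sqrt(30)/3 + cos(4/3)/3 - cos(46/3)/3 + 2*sqrt(435)/3

Recover f(s) by differentiating a candidate F(s); any mismatch rules it out.
F(s) = sqrt(3)*(6*sqrt(9*s**2 + 1) - sqrt(3)*cos(s**2 + s/3 - 2))/9 is an antiderivative of f.
Check: d/ds[sqrt(3)*(6*sqrt(9*s**2 + 1) - sqrt(3)*cos(s**2 + s/3 - 2))/9] = (6*s*sqrt(9*s**2 + 1)*sin(s**2 + s/3 - 2) + 54*sqrt(3)*s + sqrt(9*s**2 + 1)*sin(s**2 + s/3 - 2))/(9*sqrt(9*s**2 + 1)) = f(s).
F(4) = -cos(46/3)/3 + 2*sqrt(435)/3; F(-1) = -cos(4/3)/3 + 2*sqrt(30)/3.
Integral = F(4) - F(-1) = -2*sqrt(30)/3 + cos(4/3)/3 - cos(46/3)/3 + 2*sqrt(435)/3.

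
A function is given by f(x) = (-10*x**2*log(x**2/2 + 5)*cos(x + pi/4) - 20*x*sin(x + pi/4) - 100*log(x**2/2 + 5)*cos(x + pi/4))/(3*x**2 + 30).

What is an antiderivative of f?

Recognize the product-rule pattern: f = u'v + uv' with u = -10*log(x**2/2 + 5)/3, v = sin(x + pi/4), so integration by parts undoes it.
Check: d/dx[-10*log(x**2/2 + 5)*sin(x + pi/4)/3] = (-10*x**2*log(x**2/2 + 5)*cos(x + pi/4) - 20*x*sin(x + pi/4) - 100*log(x**2/2 + 5)*cos(x + pi/4))/(3*x**2 + 30) = f(x).

An antiderivative is F(x) = -10*log(x**2/2 + 5)*sin(x + pi/4)/3.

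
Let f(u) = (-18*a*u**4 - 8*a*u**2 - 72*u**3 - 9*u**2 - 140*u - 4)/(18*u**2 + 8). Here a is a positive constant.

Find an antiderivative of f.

Differentiate the proposed F(u) back; it has to land on f(u) exactly.
Check: d/du[-(2*a*u**3 + 12*u**2 + 3*u + 18*log(3*u**2 + 4/3))/6] = (-18*a*u**4 - 8*a*u**2 - 72*u**3 - 9*u**2 - 140*u - 4)/(18*u**2 + 8) = f(u).

An antiderivative is F(u) = -(2*a*u**3 + 12*u**2 + 3*u + 18*log(3*u**2 + 4/3))/6.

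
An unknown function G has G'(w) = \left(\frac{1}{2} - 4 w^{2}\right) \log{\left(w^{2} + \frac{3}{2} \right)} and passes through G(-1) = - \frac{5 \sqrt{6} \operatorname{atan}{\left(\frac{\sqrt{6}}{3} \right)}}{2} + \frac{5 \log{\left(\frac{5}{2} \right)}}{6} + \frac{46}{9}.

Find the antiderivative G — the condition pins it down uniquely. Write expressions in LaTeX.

G(w) = \frac{8 w^{3}}{9} - 5 w + \left(- \frac{4 w^{3}}{3} + \frac{w}{2}\right) \log{\left(w^{2} + \frac{3}{2} \right)} + \frac{5 \sqrt{6} \operatorname{atan}{\left(\frac{\sqrt{6} w}{3} \right)}}{2} + 1

For G(w) to be correct, d/dw[G] must agree with the stated G'(w) identically.
A general antiderivative is \frac{8 w^{3}}{9} - 5 w + \left(- \frac{4 w^{3}}{3} + \frac{w}{2}\right) \log{\left(w^{2} + \frac{3}{2} \right)} + \frac{5 \sqrt{6} \operatorname{atan}{\left(\frac{\sqrt{6} w}{3} \right)}}{2} + C.
The condition gives C = - \frac{5 \sqrt{6} \operatorname{atan}{\left(\frac{\sqrt{6}}{3} \right)}}{2} + \frac{5 \log{\left(\frac{5}{2} \right)}}{6} + \frac{46}{9} - (- \frac{5 \sqrt{6} \operatorname{atan}{\left(\frac{\sqrt{6}}{3} \right)}}{2} + \frac{5 \log{\left(\frac{5}{2} \right)}}{6} + \frac{37}{9}) = 1.
So G(w) = \frac{8 w^{3}}{9} - 5 w + \left(- \frac{4 w^{3}}{3} + \frac{w}{2}\right) \log{\left(w^{2} + \frac{3}{2} \right)} + \frac{5 \sqrt{6} \operatorname{atan}{\left(\frac{\sqrt{6} w}{3} \right)}}{2} + 1.
Check: d/dw[\frac{8 w^{3}}{9} - 5 w + \left(- \frac{4 w^{3}}{3} + \frac{w}{2}\right) \log{\left(w^{2} + \frac{3}{2} \right)} + \frac{5 \sqrt{6} \operatorname{atan}{\left(\frac{\sqrt{6} w}{3} \right)}}{2} + 1] = - 4 w^{2} \log{\left(w^{2} + \frac{3}{2} \right)} + \frac{\log{\left(w^{2} + \frac{3}{2} \right)}}{2}, which equals G'(w).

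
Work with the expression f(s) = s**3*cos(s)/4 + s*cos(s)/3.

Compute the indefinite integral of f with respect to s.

The integrand splits into summands that can be handled one at a time.
Check: d/ds[s**3*sin(s)/4 + 3*s**2*cos(s)/4 - 7*s*sin(s)/6 - 7*cos(s)/6] = s**3*cos(s)/4 + s*cos(s)/3 = f(s).

F(s) = s**3*sin(s)/4 + 3*s**2*cos(s)/4 - 7*s*sin(s)/6 - 7*cos(s)/6 + C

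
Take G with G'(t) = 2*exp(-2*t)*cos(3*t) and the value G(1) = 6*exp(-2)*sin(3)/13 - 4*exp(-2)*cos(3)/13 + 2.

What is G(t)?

G(t) = -2*(-13*exp(2*t) - 3*sin(3*t) + 2*cos(3*t))*exp(-2*t)/13

Recover the given G'(t) by differentiating a candidate G(t); any mismatch rules it out.
A general antiderivative is 6*exp(-2*t)*sin(3*t)/13 - 4*exp(-2*t)*cos(3*t)/13 + C.
The condition gives C = 6*exp(-2)*sin(3)/13 - 4*exp(-2)*cos(3)/13 + 2 - (6*exp(-2)*sin(3)/13 - 4*exp(-2)*cos(3)/13) = 2.
So G(t) = -2*(-13*exp(2*t) - 3*sin(3*t) + 2*cos(3*t))*exp(-2*t)/13.
Check: d/dt[-2*(-13*exp(2*t) - 3*sin(3*t) + 2*cos(3*t))*exp(-2*t)/13] = 2*exp(-2*t)*cos(3*t) = G'(t).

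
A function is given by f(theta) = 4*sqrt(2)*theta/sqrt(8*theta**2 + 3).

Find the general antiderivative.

F(theta) = sqrt(2)*sqrt(8*theta**2 + 3)/2 + C

The substitution u = 4*theta**2 + 3/2 works: f is exactly (dF/du)*(du/dtheta) for that inner function.
Check: d/dtheta[sqrt(2)*sqrt(8*theta**2 + 3)/2] = 4*sqrt(2)*theta/sqrt(8*theta**2 + 3) = f(theta).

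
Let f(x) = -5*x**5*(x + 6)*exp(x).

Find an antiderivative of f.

Recognize the product-rule pattern: f = u'v + uv' with u = -5*x**6, v = exp(x), so integration by parts undoes it.
Check: d/dx[-5*x**6*exp(x)] = -5*x**6*exp(x) - 30*x**5*exp(x), which equals f(x).

An antiderivative is F(x) = -5*x**6*exp(x).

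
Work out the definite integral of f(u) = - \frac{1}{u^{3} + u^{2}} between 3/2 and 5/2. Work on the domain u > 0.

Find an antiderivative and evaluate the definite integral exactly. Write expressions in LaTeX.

Antiderivative: F(u) = \log{\left(u \right)} - \log{\left(u + 1 \right)} + \frac{1}{u}; value = - \log{\left(\frac{7}{2} \right)} - \log{\left(\frac{3}{2} \right)} - \frac{4}{15} + 2 \log{\left(\frac{5}{2} \right)}

Factor the denominator (u^{2} \left(u + 1\right)) and decompose: f = - \frac{1}{u + 1} + \frac{1}{u} - \frac{1}{u^{2}}; each piece integrates to a log, atan, or power term.
F(u) = \log{\left(u \right)} - \log{\left(u + 1 \right)} + \frac{1}{u} is an antiderivative of f.
Check: d/du[\log{\left(u \right)} - \log{\left(u + 1 \right)} + \frac{1}{u}] = - \frac{1}{u^{3} + u^{2}} = f(u).
F(5/2) = - \log{\left(\frac{7}{2} \right)} + \frac{2}{5} + \log{\left(\frac{5}{2} \right)}; F(3/2) = - \log{\left(\frac{5}{2} \right)} + \log{\left(\frac{3}{2} \right)} + \frac{2}{3}.
Integral = F(5/2) - F(3/2) = - \log{\left(\frac{7}{2} \right)} - \log{\left(\frac{3}{2} \right)} - \frac{4}{15} + 2 \log{\left(\frac{5}{2} \right)}.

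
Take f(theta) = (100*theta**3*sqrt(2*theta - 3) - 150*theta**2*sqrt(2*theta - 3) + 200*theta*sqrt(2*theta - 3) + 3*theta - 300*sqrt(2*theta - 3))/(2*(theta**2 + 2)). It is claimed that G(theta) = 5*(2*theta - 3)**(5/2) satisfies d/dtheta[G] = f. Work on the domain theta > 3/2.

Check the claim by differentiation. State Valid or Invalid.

Invalid: d/dtheta[G] - f = -3*theta/(2*theta**2 + 4), which is not 0.

d/dtheta[G] = 50*theta*sqrt(2*theta - 3) - 75*sqrt(2*theta - 3)
d/dtheta[G] - f(theta) = -3*theta/(2*theta**2 + 4) != 0.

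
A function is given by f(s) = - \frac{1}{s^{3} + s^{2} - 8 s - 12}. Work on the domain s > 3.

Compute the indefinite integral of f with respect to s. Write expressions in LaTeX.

F(s) = \frac{- \left(s + 2\right) \log{\left(s - 3 \right)} + \left(s + 2\right) \log{\left(s + 2 \right)} - 5}{25 \left(s + 2\right)} + C

Factor the denominator (\left(s - 3\right) \left(s + 2\right)^{2}) and decompose: f = \frac{1}{25 \left(s + 2\right)} + \frac{1}{5 \left(s + 2\right)^{2}} - \frac{1}{25 \left(s - 3\right)}; each piece integrates to a log, atan, or power term.
Check: d/ds[\frac{- \left(s + 2\right) \log{\left(s - 3 \right)} + \left(s + 2\right) \log{\left(s + 2 \right)} - 5}{25 \left(s + 2\right)}] = - \frac{1}{s^{3} + s^{2} - 8 s - 12} = f(s).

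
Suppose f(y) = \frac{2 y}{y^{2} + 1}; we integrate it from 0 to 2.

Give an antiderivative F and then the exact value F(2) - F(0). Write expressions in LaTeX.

Antiderivative: F(y) = \log{\left(2 y^{2} + 2 \right)}; value = - \log{\left(2 \right)} + \log{\left(10 \right)}

The substitution u = 2 y^{2} + 2 works: f is exactly (dF/du)*(du/dy) for that inner function.
F(y) = \log{\left(2 y^{2} + 2 \right)} is an antiderivative of f.
Check: d/dy[\log{\left(2 y^{2} + 2 \right)}] = \frac{2 y}{y^{2} + 1} = f(y).
F(2) = \log{\left(10 \right)}; F(0) = \log{\left(2 \right)}.
Integral = F(2) - F(0) = - \log{\left(2 \right)} + \log{\left(10 \right)}.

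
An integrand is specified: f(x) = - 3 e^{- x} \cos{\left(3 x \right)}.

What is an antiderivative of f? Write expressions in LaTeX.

An antiderivative is F(x) = - \frac{9 e^{- x} \sin{\left(3 x \right)}}{10} + \frac{3 e^{- x} \cos{\left(3 x \right)}}{10}.

Recover f(x) by differentiating a candidate F(x); any mismatch rules it out.
Check: d/dx[- \frac{9 e^{- x} \sin{\left(3 x \right)}}{10} + \frac{3 e^{- x} \cos{\left(3 x \right)}}{10}] = - 3 e^{- x} \cos{\left(3 x \right)} = f(x).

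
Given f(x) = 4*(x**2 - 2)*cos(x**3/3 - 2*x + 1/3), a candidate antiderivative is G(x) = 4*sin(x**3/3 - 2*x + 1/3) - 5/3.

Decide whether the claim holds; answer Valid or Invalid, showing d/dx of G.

d/dx[G] = 4*x**2*cos(x**3/3 - 2*x + 1/3) - 8*cos(x**3/3 - 2*x + 1/3)
This equals f(x) exactly, so the claim holds.

Valid. The derivative of G reproduces f.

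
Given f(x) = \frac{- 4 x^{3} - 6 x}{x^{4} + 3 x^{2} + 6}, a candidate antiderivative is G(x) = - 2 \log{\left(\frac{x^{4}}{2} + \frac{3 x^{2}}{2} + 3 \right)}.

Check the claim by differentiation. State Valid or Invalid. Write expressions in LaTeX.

Invalid: d/dx[G] - f = \frac{- 4 x^{3} - 6 x}{x^{4} + 3 x^{2} + 6}, which is not 0.

d/dx[G] = \frac{- 8 x^{3} - 12 x}{x^{4} + 3 x^{2} + 6}
d/dx[G] - f(x) = \frac{- 4 x^{3} - 6 x}{x^{4} + 3 x^{2} + 6} != 0.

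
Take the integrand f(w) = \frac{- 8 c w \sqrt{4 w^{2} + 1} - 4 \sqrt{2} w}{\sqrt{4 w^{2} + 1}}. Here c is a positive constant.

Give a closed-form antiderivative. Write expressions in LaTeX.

An antiderivative is F(w) = - 4 c w^{2} - 2 \sqrt{2 w^{2} + \frac{1}{2}}.

Recover f(w) by differentiating a candidate F(w); any mismatch rules it out.
Check: d/dw[- 4 c w^{2} - 2 \sqrt{2 w^{2} + \frac{1}{2}}] = \frac{- 8 c w \sqrt{4 w^{2} + 1} - 4 \sqrt{2} w}{\sqrt{4 w^{2} + 1}} = f(w).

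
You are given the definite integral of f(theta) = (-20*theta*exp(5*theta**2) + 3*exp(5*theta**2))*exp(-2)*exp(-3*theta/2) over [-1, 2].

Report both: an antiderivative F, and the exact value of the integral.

Antiderivative: F(theta) = -2*exp(-2)*exp(-3*theta/2)*exp(5*theta**2); value = -2*exp(15) + 2*exp(9/2)

The substitution u = 5*theta**2 - 3*theta/2 - 2 works: f is exactly (dF/du)*(du/dtheta) for that inner function.
F(theta) = -2*exp(-2)*exp(-3*theta/2)*exp(5*theta**2) is an antiderivative of f.
Check: d/dtheta[-2*exp(-2)*exp(-3*theta/2)*exp(5*theta**2)] = (-20*theta*exp(5*theta**2) + 3*exp(5*theta**2))*exp(-2)*exp(-3*theta/2) = f(theta).
F(2) = -2*exp(15); F(-1) = -2*exp(9/2).
Integral = F(2) - F(-1) = -2*exp(15) + 2*exp(9/2).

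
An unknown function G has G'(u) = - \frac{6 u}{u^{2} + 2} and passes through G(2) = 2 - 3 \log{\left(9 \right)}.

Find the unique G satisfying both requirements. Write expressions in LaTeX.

G(u) = - 3 \log{\left(\frac{u^{2}}{2} + 1 \right)} - 3 \log{\left(3 \right)} + 2

The substitution w = \frac{3 u^{2}}{2} + 3 works: G'(u) is exactly (dG/dw)*(dw/du) for that inner function.
A general antiderivative is - 3 \log{\left(\frac{3 u^{2}}{2} + 3 \right)} + C.
The condition gives C = 2 - 3 \log{\left(9 \right)} - (- 3 \log{\left(9 \right)}) = 2.
So G(u) = - 3 \log{\left(\frac{u^{2}}{2} + 1 \right)} - 3 \log{\left(3 \right)} + 2.
Check: d/du[- 3 \log{\left(\frac{u^{2}}{2} + 1 \right)} - 3 \log{\left(3 \right)} + 2] = - \frac{6 u}{u^{2} + 2} = G'(u).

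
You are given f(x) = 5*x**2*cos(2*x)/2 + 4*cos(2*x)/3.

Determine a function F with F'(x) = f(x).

An antiderivative is F(x) = 5*x**2*sin(2*x)/4 + 5*x*cos(2*x)/4 + sin(2*x)/24.

The integrand splits into summands that can be handled one at a time.
Check: d/dx[5*x**2*sin(2*x)/4 + 5*x*cos(2*x)/4 + sin(2*x)/24] = 5*x**2*cos(2*x)/2 + 4*cos(2*x)/3 = f(x).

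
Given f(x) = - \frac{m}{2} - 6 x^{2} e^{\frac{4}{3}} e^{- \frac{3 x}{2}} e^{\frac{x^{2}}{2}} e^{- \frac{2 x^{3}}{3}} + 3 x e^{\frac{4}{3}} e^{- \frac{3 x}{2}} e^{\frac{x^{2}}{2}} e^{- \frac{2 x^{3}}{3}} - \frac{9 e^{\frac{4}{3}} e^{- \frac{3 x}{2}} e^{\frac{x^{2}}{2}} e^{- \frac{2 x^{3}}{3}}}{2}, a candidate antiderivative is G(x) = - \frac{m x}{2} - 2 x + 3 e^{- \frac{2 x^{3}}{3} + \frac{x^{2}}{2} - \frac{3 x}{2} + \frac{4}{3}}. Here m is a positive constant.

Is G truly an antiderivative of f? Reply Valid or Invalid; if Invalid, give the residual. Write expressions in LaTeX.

d/dx[G] = \frac{\left(- \frac{m e^{\frac{3 x}{2}} e^{- \frac{x^{2}}{2}} e^{\frac{2 x^{3}}{3}}}{e^{\frac{4}{3}}} - 12 x^{2} + 6 x - \frac{4 e^{\frac{3 x}{2}} e^{- \frac{x^{2}}{2}} e^{\frac{2 x^{3}}{3}}}{e^{\frac{4}{3}}} - 9\right) e^{\frac{4}{3}} e^{- \frac{3 x}{2}} e^{\frac{x^{2}}{2}} e^{- \frac{2 x^{3}}{3}}}{2}
d/dx[G] - f(x) = -2 != 0.

Invalid: d/dx[G] - f = -2, which is not 0.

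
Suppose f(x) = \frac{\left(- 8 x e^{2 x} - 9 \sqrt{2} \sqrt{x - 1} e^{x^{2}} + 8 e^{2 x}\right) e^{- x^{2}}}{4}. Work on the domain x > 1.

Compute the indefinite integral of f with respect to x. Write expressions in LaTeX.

An antiderivative F(x) passes only if d/dx[F] lands on f(x) exactly.
Check: d/dx[- \frac{3 \left(2 x - 2\right)^{\frac{3}{2}}}{4} + e^{- x^{2} + 2 x}] = - 2 x e^{2 x} e^{- x^{2}} - \frac{9 \sqrt{2} \sqrt{x - 1}}{4} + 2 e^{2 x} e^{- x^{2}}, which equals f(x).

F(x) = - \frac{3 \left(2 x - 2\right)^{\frac{3}{2}}}{4} + e^{- x^{2} + 2 x} + C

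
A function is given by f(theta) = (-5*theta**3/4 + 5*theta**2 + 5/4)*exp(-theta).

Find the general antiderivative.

f has the shape u'v + uv' for u = 5*theta**3/4 - 5*theta**2/4 - 5*theta/2 - 15/4 and v = exp(-theta) — it is the derivative of the product u*v.
Check: d/dtheta[5*(theta**3 - theta**2 - 2*theta - 3)*exp(-theta)/4] = (-5*theta**3 + 20*theta**2 + 5)*exp(-theta)/4, which equals f(theta).

F(theta) = 5*(theta**3 - theta**2 - 2*theta - 3)*exp(-theta)/4 + C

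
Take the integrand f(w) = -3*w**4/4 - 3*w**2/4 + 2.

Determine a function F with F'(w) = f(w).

The integrand splits into summands that can be handled one at a time.
Check: d/dw[-3*w**5/20 - w**3/4 + 2*w] = -3*w**4/4 - 3*w**2/4 + 2 = f(w).

An antiderivative is F(w) = -3*w**5/20 - w**3/4 + 2*w.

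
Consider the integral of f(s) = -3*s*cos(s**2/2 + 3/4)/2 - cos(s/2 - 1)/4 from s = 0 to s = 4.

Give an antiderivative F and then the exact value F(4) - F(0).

Antiderivative: F(s) = -sin(s/2 - 1)/2 - 3*sin(s**2/2 + 3/4)/2; value = -3*sin(35/4)/2 - sin(1) + 3*sin(3/4)/2

The integrand splits into summands that can be handled one at a time.
F(s) = -sin(s/2 - 1)/2 - 3*sin(s**2/2 + 3/4)/2 is an antiderivative of f.
Check: d/ds[-sin(s/2 - 1)/2 - 3*sin(s**2/2 + 3/4)/2] = -3*s*cos(s**2/2 + 3/4)/2 - cos(s/2 - 1)/4 = f(s).
F(4) = -3*sin(35/4)/2 - sin(1)/2; F(0) = -3*sin(3/4)/2 + sin(1)/2.
Integral = F(4) - F(0) = -3*sin(35/4)/2 - sin(1) + 3*sin(3/4)/2.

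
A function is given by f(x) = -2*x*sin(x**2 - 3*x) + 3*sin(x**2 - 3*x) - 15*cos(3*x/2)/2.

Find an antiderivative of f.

An antiderivative is F(x) = -5*sin(3*x/2) + cos(x**2 - 3*x).

The integrand splits into summands that can be handled one at a time.
Check: d/dx[-5*sin(3*x/2) + cos(x**2 - 3*x)] = -2*x*sin(x**2 - 3*x) + 3*sin(x**2 - 3*x) - 15*cos(3*x/2)/2 = f(x).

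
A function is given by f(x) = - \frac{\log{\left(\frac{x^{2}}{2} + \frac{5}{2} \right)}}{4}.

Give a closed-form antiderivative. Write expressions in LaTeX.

Whatever form F(x) takes, F'(x) = f(x) is non-negotiable.
Check: d/dx[- \frac{x \log{\left(\frac{x^{2}}{2} + \frac{5}{2} \right)} - 2 x + 2 \sqrt{5} \operatorname{atan}{\left(\frac{\sqrt{5} x}{5} \right)}}{4}] = - \frac{\log{\left(x^{2} + 5 \right)}}{4} + \frac{\log{\left(2 \right)}}{4}, which equals f(x).

An antiderivative is F(x) = - \frac{x \log{\left(\frac{x^{2}}{2} + \frac{5}{2} \right)} - 2 x + 2 \sqrt{5} \operatorname{atan}{\left(\frac{\sqrt{5} x}{5} \right)}}{4}.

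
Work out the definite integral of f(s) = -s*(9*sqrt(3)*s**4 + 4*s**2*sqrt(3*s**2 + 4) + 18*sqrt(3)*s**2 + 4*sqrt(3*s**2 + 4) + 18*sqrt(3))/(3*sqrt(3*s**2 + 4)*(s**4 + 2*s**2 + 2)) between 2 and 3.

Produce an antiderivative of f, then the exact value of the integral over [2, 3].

Whatever form F(s) takes, F'(s) = f(s) is non-negotiable.
F(s) = -3*sqrt(s**2 + 4/3) - log(s**4 + 2*s**2 + 2)/3 is an antiderivative of f.
Check: d/ds[-3*sqrt(s**2 + 4/3) - log(s**4 + 2*s**2 + 2)/3] = (-9*sqrt(3)*s**5 - 4*s**3*sqrt(3*s**2 + 4) - 18*sqrt(3)*s**3 - 4*s*sqrt(3*s**2 + 4) - 18*sqrt(3)*s)/(3*s**4*sqrt(3*s**2 + 4) + 6*s**2*sqrt(3*s**2 + 4) + 6*sqrt(3*s**2 + 4)), which equals f(s).
F(3) = -sqrt(93) - log(101)/3; F(2) = -4*sqrt(3) - log(26)/3.
Integral = F(3) - F(2) = -sqrt(93) - log(101)/3 + log(26)/3 + 4*sqrt(3).

Antiderivative: F(s) = -3*sqrt(s**2 + 4/3) - log(s**4 + 2*s**2 + 2)/3; value = -sqrt(93) - log(101)/3 + log(26)/3 + 4*sqrt(3)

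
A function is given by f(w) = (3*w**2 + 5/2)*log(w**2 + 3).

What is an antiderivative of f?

An antiderivative is F(w) = (6*w**3*log(w**2 + 3) - 4*w**3 + 15*w*log(w**2 + 3) + 6*w - 6*sqrt(3)*atan(sqrt(3)*w/3))/6.

Any candidate F(w) must reproduce f(w) exactly when differentiated.
Check: d/dw[(6*w**3*log(w**2 + 3) - 4*w**3 + 15*w*log(w**2 + 3) + 6*w - 6*sqrt(3)*atan(sqrt(3)*w/3))/6] = 3*w**2*log(w**2 + 3) + 5*log(w**2 + 3)/2, which equals f(w).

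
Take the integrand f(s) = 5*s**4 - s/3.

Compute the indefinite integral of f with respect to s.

The integrand splits into summands that can be handled one at a time.
Check: d/ds[s**5 - s**2/6] = 5*s**4 - s/3 = f(s).

F(s) = s**5 - s**2/6 + C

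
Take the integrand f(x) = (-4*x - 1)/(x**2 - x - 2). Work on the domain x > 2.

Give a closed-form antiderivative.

An antiderivative is F(x) = -3*log(x - 2) - log(x + 1).

Factor the denominator ((x - 2)*(x + 1)) and decompose: f = -1/(x + 1) - 3/(x - 2); each piece integrates to a log, atan, or power term.
Check: d/dx[-3*log(x - 2) - log(x + 1)] = (-4*x - 1)/(x**2 - x - 2) = f(x).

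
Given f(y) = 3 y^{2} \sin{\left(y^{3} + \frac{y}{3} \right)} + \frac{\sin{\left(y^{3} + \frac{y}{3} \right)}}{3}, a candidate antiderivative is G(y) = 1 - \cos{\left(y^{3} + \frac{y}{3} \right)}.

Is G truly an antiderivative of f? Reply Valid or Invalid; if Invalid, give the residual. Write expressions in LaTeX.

Valid - the claim checks out under differentiation.

d/dy[G] = 3 y^{2} \sin{\left(y^{3} + \frac{y}{3} \right)} + \frac{\sin{\left(y^{3} + \frac{y}{3} \right)}}{3}
This equals f(y) exactly, so the claim holds.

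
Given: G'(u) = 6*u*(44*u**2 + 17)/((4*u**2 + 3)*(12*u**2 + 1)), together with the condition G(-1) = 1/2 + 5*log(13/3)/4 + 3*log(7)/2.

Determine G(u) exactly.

G(u) = 5*log(4*u**2 + 1/3)/4 + 3*log(4*u**2 + 3)/2 + 1/2

Whatever form G(u) takes, its d/du must return the stated G'(u).
A general antiderivative is 5*log(4*u**2 + 1/3)/4 + 3*log(4*u**2 + 3)/2 + C.
The condition gives C = 1/2 + 5*log(13/3)/4 + 3*log(7)/2 - (5*log(13/3)/4 + 3*log(7)/2) = 1/2.
So G(u) = 5*log(4*u**2 + 1/3)/4 + 3*log(4*u**2 + 3)/2 + 1/2.
Check: d/du[5*log(4*u**2 + 1/3)/4 + 3*log(4*u**2 + 3)/2 + 1/2] = (264*u**3 + 102*u)/(48*u**4 + 40*u**2 + 3), which equals G'(u).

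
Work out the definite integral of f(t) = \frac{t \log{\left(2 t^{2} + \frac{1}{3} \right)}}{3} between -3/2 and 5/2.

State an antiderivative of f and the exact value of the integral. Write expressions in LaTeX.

Antiderivative: F(t) = \frac{6 t^{2} \log{\left(2 t^{2} + \frac{1}{3} \right)} - 6 t^{2} + \log{\left(6 t^{2} + 1 \right)}}{36}; value = - \frac{2}{3} - \frac{3 \log{\left(\frac{29}{6} \right)}}{8} - \frac{\log{\left(\frac{29}{2} \right)}}{36} + \frac{\log{\left(\frac{77}{2} \right)}}{36} + \frac{25 \log{\left(\frac{77}{6} \right)}}{24}

Differentiate the proposed F(t) back; it has to land on f(t) exactly.
F(t) = \frac{6 t^{2} \log{\left(2 t^{2} + \frac{1}{3} \right)} - 6 t^{2} + \log{\left(6 t^{2} + 1 \right)}}{36} is an antiderivative of f.
Check: d/dt[\frac{6 t^{2} \log{\left(2 t^{2} + \frac{1}{3} \right)} - 6 t^{2} + \log{\left(6 t^{2} + 1 \right)}}{36}] = \frac{t \log{\left(2 t^{2} + \frac{1}{3} \right)}}{3} = f(t).
F(5/2) = - \frac{25}{24} + \frac{\log{\left(\frac{77}{2} \right)}}{36} + \frac{25 \log{\left(\frac{77}{6} \right)}}{24}; F(-3/2) = - \frac{3}{8} + \frac{\log{\left(\frac{29}{2} \right)}}{36} + \frac{3 \log{\left(\frac{29}{6} \right)}}{8}.
Integral = F(5/2) - F(-3/2) = - \frac{2}{3} - \frac{3 \log{\left(\frac{29}{6} \right)}}{8} - \frac{\log{\left(\frac{29}{2} \right)}}{36} + \frac{\log{\left(\frac{77}{2} \right)}}{36} + \frac{25 \log{\left(\frac{77}{6} \right)}}{24}.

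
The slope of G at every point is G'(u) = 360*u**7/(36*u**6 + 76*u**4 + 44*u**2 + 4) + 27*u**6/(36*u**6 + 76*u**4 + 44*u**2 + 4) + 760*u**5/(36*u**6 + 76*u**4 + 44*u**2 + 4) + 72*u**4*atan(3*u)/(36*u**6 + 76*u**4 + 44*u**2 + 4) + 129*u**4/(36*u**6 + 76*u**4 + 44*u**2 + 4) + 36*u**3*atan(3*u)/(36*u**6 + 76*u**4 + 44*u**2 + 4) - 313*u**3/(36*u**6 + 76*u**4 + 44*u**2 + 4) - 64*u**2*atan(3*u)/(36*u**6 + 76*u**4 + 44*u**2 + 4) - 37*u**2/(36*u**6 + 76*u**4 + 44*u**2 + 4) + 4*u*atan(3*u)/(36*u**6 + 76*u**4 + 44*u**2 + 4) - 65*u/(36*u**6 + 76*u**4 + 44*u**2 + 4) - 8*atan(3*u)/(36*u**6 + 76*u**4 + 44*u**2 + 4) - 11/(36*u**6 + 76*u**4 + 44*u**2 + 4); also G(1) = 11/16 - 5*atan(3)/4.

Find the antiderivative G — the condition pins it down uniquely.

G(u) = (8*u**2 + (4*u + 1)*(10*u**3 - u**2 - 10*u - 4*atan(3*u)) + 8)/(8*(u**2 + 1))

The integrand splits into summands that can be handled one at a time.
A general antiderivative is (u + 1/4)*(5*u**3 - u**2/2 - 5*u - 2*atan(3*u))/(u**2 + 1) + C.
The condition gives C = 11/16 - 5*atan(3)/4 - (-5*atan(3)/4 - 5/16) = 1.
So G(u) = (8*u**2 + (4*u + 1)*(10*u**3 - u**2 - 10*u - 4*atan(3*u)) + 8)/(8*(u**2 + 1)).
Check: d/du[(8*u**2 + (4*u + 1)*(10*u**3 - u**2 - 10*u - 4*atan(3*u)) + 8)/(8*(u**2 + 1))] = (360*u**7 + 27*u**6 + 760*u**5 + 72*u**4*atan(3*u) + 129*u**4 + 36*u**3*atan(3*u) - 313*u**3 - 64*u**2*atan(3*u) - 37*u**2 + 4*u*atan(3*u) - 65*u - 8*atan(3*u) - 11)/(36*u**6 + 76*u**4 + 44*u**2 + 4), which equals G'(u).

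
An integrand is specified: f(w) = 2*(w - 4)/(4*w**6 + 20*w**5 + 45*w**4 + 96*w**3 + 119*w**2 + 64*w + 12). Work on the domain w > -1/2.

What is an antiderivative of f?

An antiderivative is F(w) = (189904*w*log(w + 1/2) - 187850*w*log(w + 1) + 4046*w*log(w + 3) - 3050*w*log(w**2 + 4) - 600*w*atan(w/2) + 94952*log(w + 1/2) - 93925*log(w + 1) + 2023*log(w + 3) - 1525*log(w**2 + 4) - 300*atan(w/2) + 79560)/(187850*w + 93925).

Factor the denominator ((w + 1)*(w + 3)*(2*w + 1)**2*(w**2 + 4)) and decompose: f = -2*(61*w + 12)/(3757*(w**2 + 4)) + 14608/(7225*(2*w + 1)) - 144/(85*(2*w + 1)**2) + 7/(325*(w + 3)) - 1/(w + 1); each piece integrates to a log, atan, or power term.
Check: d/dw[(189904*w*log(w + 1/2) - 187850*w*log(w + 1) + 4046*w*log(w + 3) - 3050*w*log(w**2 + 4) - 600*w*atan(w/2) + 94952*log(w + 1/2) - 93925*log(w + 1) + 2023*log(w + 3) - 1525*log(w**2 + 4) - 300*atan(w/2) + 79560)/(187850*w + 93925)] = (2*w - 8)/(4*w**6 + 20*w**5 + 45*w**4 + 96*w**3 + 119*w**2 + 64*w + 12), which equals f(w).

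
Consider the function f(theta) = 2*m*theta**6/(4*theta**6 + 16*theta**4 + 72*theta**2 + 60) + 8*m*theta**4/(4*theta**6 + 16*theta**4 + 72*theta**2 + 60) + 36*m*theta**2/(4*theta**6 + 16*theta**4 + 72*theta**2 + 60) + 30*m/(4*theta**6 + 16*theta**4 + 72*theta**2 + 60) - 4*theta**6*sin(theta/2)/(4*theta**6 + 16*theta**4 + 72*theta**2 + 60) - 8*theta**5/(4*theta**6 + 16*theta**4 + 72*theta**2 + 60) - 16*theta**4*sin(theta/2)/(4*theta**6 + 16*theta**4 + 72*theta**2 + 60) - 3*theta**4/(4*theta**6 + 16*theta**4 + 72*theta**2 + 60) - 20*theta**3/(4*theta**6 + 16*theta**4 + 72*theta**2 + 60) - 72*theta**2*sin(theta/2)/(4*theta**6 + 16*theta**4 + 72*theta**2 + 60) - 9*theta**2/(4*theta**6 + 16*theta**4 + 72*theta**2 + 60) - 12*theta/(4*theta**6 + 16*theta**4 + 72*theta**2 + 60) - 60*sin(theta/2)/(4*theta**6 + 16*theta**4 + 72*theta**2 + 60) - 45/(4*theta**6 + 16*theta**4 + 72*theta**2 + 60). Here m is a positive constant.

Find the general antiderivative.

Integrate term by term and add the pieces.
Check: d/dtheta[(2*m*theta - 2*log(theta**4/3 + theta**2 + 5) + 8*cos(theta/2) - 3*atan(theta))/4] = (2*m*theta**6 + 8*m*theta**4 + 36*m*theta**2 + 30*m - 4*theta**6*sin(theta/2) - 8*theta**5 - 16*theta**4*sin(theta/2) - 3*theta**4 - 20*theta**3 - 72*theta**2*sin(theta/2) - 9*theta**2 - 12*theta - 60*sin(theta/2) - 45)/(4*theta**6 + 16*theta**4 + 72*theta**2 + 60), which equals f(theta).

F(theta) = (2*m*theta - 2*log(theta**4/3 + theta**2 + 5) + 8*cos(theta/2) - 3*atan(theta))/4 + C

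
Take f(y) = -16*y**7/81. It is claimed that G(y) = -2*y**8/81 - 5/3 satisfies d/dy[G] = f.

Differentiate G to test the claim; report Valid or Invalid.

Valid. The derivative of G reproduces f.

d/dy[G] = -16*y**7/81
This equals f(y) exactly, so the claim holds.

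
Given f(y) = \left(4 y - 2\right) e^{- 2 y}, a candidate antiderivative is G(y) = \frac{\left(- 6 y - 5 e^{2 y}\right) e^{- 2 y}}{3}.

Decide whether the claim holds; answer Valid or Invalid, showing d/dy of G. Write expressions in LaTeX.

d/dy[G] = \left(4 y - 2\right) e^{- 2 y}
This equals f(y) exactly, so the claim holds.

Valid - differentiating G returns exactly f.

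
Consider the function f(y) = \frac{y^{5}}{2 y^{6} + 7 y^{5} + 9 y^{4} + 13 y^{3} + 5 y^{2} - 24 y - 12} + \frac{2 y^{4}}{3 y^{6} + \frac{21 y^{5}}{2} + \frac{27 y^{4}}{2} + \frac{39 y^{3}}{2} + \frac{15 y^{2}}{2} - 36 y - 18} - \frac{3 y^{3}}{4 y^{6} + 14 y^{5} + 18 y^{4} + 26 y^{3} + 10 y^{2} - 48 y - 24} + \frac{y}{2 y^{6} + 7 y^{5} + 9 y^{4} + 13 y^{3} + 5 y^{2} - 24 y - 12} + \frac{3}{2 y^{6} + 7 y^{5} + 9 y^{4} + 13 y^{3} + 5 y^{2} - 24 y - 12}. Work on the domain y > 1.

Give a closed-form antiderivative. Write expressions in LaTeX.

The denominator factors as 6 \left(y - 1\right) \left(y + 2\right)^{2} \left(2 y + 1\right) \left(y^{2} + 3\right); partial fractions split f into directly integrable pieces: \frac{145 y - 339}{728 \left(y^{2} + 3\right)} - \frac{263}{1053 \left(2 y + 1\right)} + \frac{8}{21 \left(y + 2\right)} + \frac{1}{27 \left(y + 2\right)^{2}} + \frac{29}{648 \left(y - 1\right)}.
Check: d/dy[- \frac{- 5278 y \log{\left(y - 1 \right)} + 14728 y \log{\left(y + \frac{1}{2} \right)} - 44928 y \log{\left(y + 2 \right)} - 11745 y \log{\left(y^{2} + 3 \right)} + 18306 \sqrt{3} y \operatorname{atan}{\left(\frac{\sqrt{3} y}{3} \right)} - 10556 \log{\left(y - 1 \right)} + 29456 \log{\left(y + \frac{1}{2} \right)} - 89856 \log{\left(y + 2 \right)} - 23490 \log{\left(y^{2} + 3 \right)} + 36612 \sqrt{3} \operatorname{atan}{\left(\frac{\sqrt{3} y}{3} \right)} + 4368}{117936 \left(y + 2\right)}] = \frac{6 y^{5} + 8 y^{4} - 9 y^{3} + 6 y + 18}{12 y^{6} + 42 y^{5} + 54 y^{4} + 78 y^{3} + 30 y^{2} - 144 y - 72}, which equals f(y).

An antiderivative is F(y) = - \frac{- 5278 y \log{\left(y - 1 \right)} + 14728 y \log{\left(y + \frac{1}{2} \right)} - 44928 y \log{\left(y + 2 \right)} - 11745 y \log{\left(y^{2} + 3 \right)} + 18306 \sqrt{3} y \operatorname{atan}{\left(\frac{\sqrt{3} y}{3} \right)} - 10556 \log{\left(y - 1 \right)} + 29456 \log{\left(y + \frac{1}{2} \right)} - 89856 \log{\left(y + 2 \right)} - 23490 \log{\left(y^{2} + 3 \right)} + 36612 \sqrt{3} \operatorname{atan}{\left(\frac{\sqrt{3} y}{3} \right)} + 4368}{117936 \left(y + 2\right)}.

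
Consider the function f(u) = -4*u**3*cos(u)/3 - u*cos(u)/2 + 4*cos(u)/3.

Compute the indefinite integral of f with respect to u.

Integrate term by term and add the pieces.
Check: d/du[-4*u**3*sin(u)/3 - 4*u**2*cos(u) + 15*u*sin(u)/2 + 4*sin(u)/3 + 15*cos(u)/2] = -4*u**3*cos(u)/3 - u*cos(u)/2 + 4*cos(u)/3 = f(u).

F(u) = -4*u**3*sin(u)/3 - 4*u**2*cos(u) + 15*u*sin(u)/2 + 4*sin(u)/3 + 15*cos(u)/2 + C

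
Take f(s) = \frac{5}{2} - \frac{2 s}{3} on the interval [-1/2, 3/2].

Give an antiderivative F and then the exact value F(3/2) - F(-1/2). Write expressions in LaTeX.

Antiderivative: F(s) = - \frac{s^{2}}{3} + \frac{5 s}{2}; value = \frac{13}{3}

A first test for any F(s): its s-derivative must equal f(s) identically.
F(s) = - \frac{s^{2}}{3} + \frac{5 s}{2} is an antiderivative of f.
Check: d/ds[- \frac{s^{2}}{3} + \frac{5 s}{2}] = \frac{5}{2} - \frac{2 s}{3} = f(s).
F(3/2) = 3; F(-1/2) = - \frac{4}{3}.
Integral = F(3/2) - F(-1/2) = \frac{13}{3}.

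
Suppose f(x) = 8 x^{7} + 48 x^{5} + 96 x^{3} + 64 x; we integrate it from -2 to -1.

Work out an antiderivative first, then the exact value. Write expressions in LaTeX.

f matches the chain-rule pattern g'(h)*h' with inner function h(x) = x^{2} + 2; substituting u = h(x) collapses the integral.
F(x) = \left(x^{2} + 2\right)^{4} is an antiderivative of f.
Check: d/dx[\left(x^{2} + 2\right)^{4}] = 8 x^{7} + 48 x^{5} + 96 x^{3} + 64 x = f(x).
F(-1) = 81; F(-2) = 1296.
Integral = F(-1) - F(-2) = -1215.

Antiderivative: F(x) = \left(x^{2} + 2\right)^{4}; value = -1215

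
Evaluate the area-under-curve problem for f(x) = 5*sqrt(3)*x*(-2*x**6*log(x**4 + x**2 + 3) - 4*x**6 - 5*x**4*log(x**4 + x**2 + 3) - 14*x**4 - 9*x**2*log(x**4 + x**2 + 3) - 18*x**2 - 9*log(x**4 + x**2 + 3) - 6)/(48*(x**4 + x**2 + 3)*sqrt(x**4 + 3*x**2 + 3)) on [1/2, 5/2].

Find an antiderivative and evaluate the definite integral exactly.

Antiderivative: F(x) = -5*sqrt(3)*sqrt(x**4 + 3*x**2 + 3)*log(x**4 + x**2 + 3)/48; value = -5*sqrt(2919)*log(773/16)/192 + 5*sqrt(183)*log(53/16)/192

f has the shape u'v + uv' for u = -5*sqrt(x**4/3 + x**2 + 1)/16 and v = log(x**4 + x**2 + 3) — it is the derivative of the product u*v.
F(x) = -5*sqrt(3)*sqrt(x**4 + 3*x**2 + 3)*log(x**4 + x**2 + 3)/48 is an antiderivative of f.
Check: d/dx[-5*sqrt(3)*sqrt(x**4 + 3*x**2 + 3)*log(x**4 + x**2 + 3)/48] = (-10*sqrt(3)*x**7*log(x**4 + x**2 + 3) - 20*sqrt(3)*x**7 - 25*sqrt(3)*x**5*log(x**4 + x**2 + 3) - 70*sqrt(3)*x**5 - 45*sqrt(3)*x**3*log(x**4 + x**2 + 3) - 90*sqrt(3)*x**3 - 45*sqrt(3)*x*log(x**4 + x**2 + 3) - 30*sqrt(3)*x)/(48*x**4*sqrt(x**4 + 3*x**2 + 3) + 48*x**2*sqrt(x**4 + 3*x**2 + 3) + 144*sqrt(x**4 + 3*x**2 + 3)), which equals f(x).
F(5/2) = -5*sqrt(2919)*log(773/16)/192; F(1/2) = -5*sqrt(183)*log(53/16)/192.
Integral = F(5/2) - F(1/2) = -5*sqrt(2919)*log(773/16)/192 + 5*sqrt(183)*log(53/16)/192.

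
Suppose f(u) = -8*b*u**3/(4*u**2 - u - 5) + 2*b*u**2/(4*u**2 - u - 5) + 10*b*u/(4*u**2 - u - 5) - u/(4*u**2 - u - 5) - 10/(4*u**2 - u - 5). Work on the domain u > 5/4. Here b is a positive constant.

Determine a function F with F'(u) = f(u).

The integrand splits into summands that can be handled one at a time.
Check: d/du[-(4*b*u**2 + 5*log(2*u - 5/2) - 4*log(3*u + 3))/4] = (-8*b*u**3 + 2*b*u**2 + 10*b*u - u - 10)/(4*u**2 - u - 5), which equals f(u).

An antiderivative is F(u) = -(4*b*u**2 + 5*log(2*u - 5/2) - 4*log(3*u + 3))/4.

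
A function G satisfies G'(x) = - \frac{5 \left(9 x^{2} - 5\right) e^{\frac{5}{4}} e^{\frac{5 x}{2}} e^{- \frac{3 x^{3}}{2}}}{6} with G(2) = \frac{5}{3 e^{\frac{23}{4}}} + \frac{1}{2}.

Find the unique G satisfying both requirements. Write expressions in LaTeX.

The substitution u = - \frac{3 x^{3}}{2} + \frac{5 x}{2} + \frac{5}{4} works: G'(x) is exactly (dG/du)*(du/dx) for that inner function.
A general antiderivative is \frac{5 e^{- \frac{3 x^{3}}{2} + \frac{5 x}{2} + \frac{5}{4}}}{3} + C.
The condition gives C = \frac{5}{3 e^{\frac{23}{4}}} + \frac{1}{2} - (\frac{5}{3 e^{\frac{23}{4}}}) = \frac{1}{2}.
So G(x) = \frac{10 e^{\frac{5}{4}} e^{\frac{5 x}{2}} e^{- \frac{3 x^{3}}{2}} + 3}{6}.
Check: d/dx[\frac{10 e^{\frac{5}{4}} e^{\frac{5 x}{2}} e^{- \frac{3 x^{3}}{2}} + 3}{6}] = \frac{\left(- 45 x^{2} e^{\frac{5}{4}} e^{\frac{5 x}{2}} + 25 e^{\frac{5}{4}} e^{\frac{5 x}{2}}\right) e^{- \frac{3 x^{3}}{2}}}{6}, which equals G'(x).

G(x) = \frac{10 e^{\frac{5}{4}} e^{\frac{5 x}{2}} e^{- \frac{3 x^{3}}{2}} + 3}{6}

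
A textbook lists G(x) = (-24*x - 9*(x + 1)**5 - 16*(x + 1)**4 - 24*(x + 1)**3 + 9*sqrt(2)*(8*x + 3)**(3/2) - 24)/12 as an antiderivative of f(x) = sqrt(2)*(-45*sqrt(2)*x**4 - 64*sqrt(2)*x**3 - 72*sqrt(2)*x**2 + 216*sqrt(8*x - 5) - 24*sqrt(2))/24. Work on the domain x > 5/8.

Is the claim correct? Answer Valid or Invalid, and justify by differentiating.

d/dx[G] = -15*x**4/4 - 61*x**3/3 - 89*x**2/2 - 43*x + 9*sqrt(2)*sqrt(8*x + 3) - 205/12
d/dx[G] - f(x) = sqrt(2)*(-180*sqrt(2)*x**3 - 462*sqrt(2)*x**2 - 516*sqrt(2)*x - 216*sqrt(8*x - 5) + 216*sqrt(8*x + 3) - 181*sqrt(2))/24 != 0.

Invalid: d/dx[G] - f = sqrt(2)*(-180*sqrt(2)*x**3 - 462*sqrt(2)*x**2 - 516*sqrt(2)*x - 216*sqrt(8*x - 5) + 216*sqrt(8*x + 3) - 181*sqrt(2))/24, which is not 0.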